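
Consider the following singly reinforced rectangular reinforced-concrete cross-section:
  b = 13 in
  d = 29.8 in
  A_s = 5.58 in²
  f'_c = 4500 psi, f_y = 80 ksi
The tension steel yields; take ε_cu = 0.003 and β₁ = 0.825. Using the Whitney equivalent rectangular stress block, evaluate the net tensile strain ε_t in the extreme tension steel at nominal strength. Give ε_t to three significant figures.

ε_t ≈ 0.00522

a = A_s f_y/(0.85 f'_c b) = 8.977 in.
β₁ = 0.825, so c = a/β₁ = 8.977/0.825 = 10.881 in.
From the linear strain diagram with ε_cu = 0.003: ε_t = 0.003 (d − c)/c = 0.003 × (29.8 − 10.881)/10.881 = 0.00522.
Since ε_t ≥ 0.005, the section is tension-controlled.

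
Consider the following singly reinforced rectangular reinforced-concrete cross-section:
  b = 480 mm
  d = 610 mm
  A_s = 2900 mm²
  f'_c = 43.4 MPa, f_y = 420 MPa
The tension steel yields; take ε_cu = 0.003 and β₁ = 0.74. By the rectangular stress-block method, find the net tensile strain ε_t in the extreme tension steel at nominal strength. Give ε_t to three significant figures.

ε_t ≈ 0.0167

a = A_s f_y/(0.85 f'_c b) = 68.79 mm.
β₁ = 0.74, so c = a/β₁ = 68.79/0.74 = 92.96 mm.
From the linear strain diagram with ε_cu = 0.003: ε_t = 0.003 (d − c)/c = 0.003 × (610 − 92.96)/92.96 = 0.0167.
Since ε_t ≥ 0.005, the section is tension-controlled.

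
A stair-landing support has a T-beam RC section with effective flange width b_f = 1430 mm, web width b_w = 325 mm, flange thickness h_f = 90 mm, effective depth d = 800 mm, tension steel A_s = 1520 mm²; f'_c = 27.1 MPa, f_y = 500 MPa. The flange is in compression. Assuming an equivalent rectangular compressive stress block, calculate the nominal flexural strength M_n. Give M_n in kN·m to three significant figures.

M_n ≈ 599 kN·m

Tension: T = A_s f_y = 1520 × 500 = 760000 N.
Try a within the flange: a = T/(0.85 f'_c b_f) = 760000/(0.85 × 27.1 × 1430) = 23.07 mm.
Since a = 23.07 ≤ h_f = 90 mm, the stress block lies entirely in the flange; analyse as a rectangular beam of width b_f.
M_n = T(d − a/2) = 760000 × (800 − 11.535) = 599.23 × 10⁶ N·mm.
M_n = 599.23 kN·m.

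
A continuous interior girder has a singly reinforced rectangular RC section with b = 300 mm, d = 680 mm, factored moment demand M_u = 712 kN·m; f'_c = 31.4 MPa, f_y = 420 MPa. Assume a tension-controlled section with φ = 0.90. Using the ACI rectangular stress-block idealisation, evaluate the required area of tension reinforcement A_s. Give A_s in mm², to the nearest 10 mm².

M_n = M_u/φ = 712/0.90 = 791.111 kN·m.
With M_n = 0.85 f'_c a b (d − a/2), solve the quadratic for a:
a = d − √(d² − 2M_n/(0.85 f'_c b)) = 680 − √(680² − 2 × 791.111×10⁶/(0.85 × 31.4 × 300)) = 165.42 mm.
A_s = 0.85 f'_c a b / f_y = 0.85 × 31.4 × 165.42 × 300 / 420 = 3153.6 mm².

A_s ≈ 3150 mm²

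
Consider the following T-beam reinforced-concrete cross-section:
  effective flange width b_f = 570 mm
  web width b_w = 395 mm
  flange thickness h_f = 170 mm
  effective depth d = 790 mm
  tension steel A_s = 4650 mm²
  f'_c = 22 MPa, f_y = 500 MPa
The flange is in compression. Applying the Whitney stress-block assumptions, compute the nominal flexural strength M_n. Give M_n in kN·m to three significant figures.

M_n ≈ 1580 kN·m

Tension: T = A_s f_y = 4650 × 500 = 2325000 N.
Try a within the flange: a = T/(0.85 f'_c b_f) = 2325000/(0.85 × 22 × 570) = 218.13 mm.
a = 218.13 > h_f = 170 mm: the block extends into the web. Split into flange-overhang and web parts.
C_f = 0.85 f'_c (b_f − b_w) h_f = 0.85 × 22 × (570 − 395) × 170 = 556325 N.
Remaining web compression depth: a_w = (T − C_f)/(0.85 f'_c b_w) = (2325000 − 556325)/(0.85 × 22 × 395) = 239.45 mm.
M_n = C_f(d − h_f/2) + (T − C_f)(d − a_w/2) = 556325 × (790 − 85) + 1768675 × (790 − 119.725) = 392.21 + 1185.50 = 1577.71 × 10⁶ N·mm.
M_n = 1577.71 kN·m.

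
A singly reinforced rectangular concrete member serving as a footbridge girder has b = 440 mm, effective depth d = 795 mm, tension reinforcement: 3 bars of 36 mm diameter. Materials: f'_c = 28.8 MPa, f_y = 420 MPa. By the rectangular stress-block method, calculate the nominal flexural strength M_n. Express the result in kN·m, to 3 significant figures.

A_s = 3 × 1018 = 3054 mm².
T = A_s f_y = 3054 × 420 = 1282680 N = 1282.68 kN.
From C = T: a = T/(0.85 f'_c b) = 1282680/(0.85 × 28.8 × 440) = 119.08 mm.
M_n = T(d − a/2) = 1282.68 kN × (795 − 59.54) mm = 943.36 kN·m.

M_n ≈ 943 kN·m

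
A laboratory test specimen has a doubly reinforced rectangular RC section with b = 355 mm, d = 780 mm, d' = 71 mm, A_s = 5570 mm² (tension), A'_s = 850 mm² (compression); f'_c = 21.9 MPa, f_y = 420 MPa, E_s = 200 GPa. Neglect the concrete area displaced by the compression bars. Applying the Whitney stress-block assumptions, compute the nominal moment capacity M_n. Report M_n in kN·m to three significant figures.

M_n ≈ 1500 kN·m

Assume both tension and compression steel yield.
Net tension couple steel: A_s − A'_s = 4720 mm².
a = (A_s − A'_s) f_y / (0.85 f'_c b) = 1982400/(0.85 × 21.9 × 355) = 299.99 mm.
c = a/β₁ = 299.99/0.85 = 352.93 mm; ε'_s = 0.003(c − d')/c = 0.0024 ≥ f_y/E_s = 0.0021, so compression steel does yield.
M_n = (A_s − A'_s) f_y (d − a/2) + A'_s f_y (d − d') = [1982400 × (780 − 149.995) + 357000 × (780 − 71)] × 10⁻⁶ = 1248.92 + 253.11 = 1502.03 kN·m.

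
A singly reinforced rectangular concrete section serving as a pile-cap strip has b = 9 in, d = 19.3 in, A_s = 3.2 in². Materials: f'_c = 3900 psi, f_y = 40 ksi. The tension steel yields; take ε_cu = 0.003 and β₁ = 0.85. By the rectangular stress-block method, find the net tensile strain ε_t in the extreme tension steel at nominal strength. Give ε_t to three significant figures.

ε_t ≈ 0.00847

a = A_s f_y/(0.85 f'_c b) = 4.290 in.
β₁ = 0.85, so c = a/β₁ = 4.290/0.85 = 5.047 in.
From the linear strain diagram with ε_cu = 0.003: ε_t = 0.003 (d − c)/c = 0.003 × (19.3 − 5.047)/5.047 = 0.00847.
Since ε_t ≥ 0.005, the section is tension-controlled.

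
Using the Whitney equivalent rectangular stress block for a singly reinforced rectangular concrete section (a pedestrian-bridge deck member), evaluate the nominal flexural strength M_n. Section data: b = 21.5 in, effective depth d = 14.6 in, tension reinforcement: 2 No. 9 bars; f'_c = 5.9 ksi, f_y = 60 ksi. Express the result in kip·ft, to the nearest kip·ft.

A_s = 2 × 1 = 2 in².
T = A_s f_y = 2 × 60 = 120 kips.
a = T/(0.85 f'_c b) = 120/(0.85 × 5.9 × 21.5) = 1.113 in.
M_n = T(d − a/2) = 120 × (14.6 − 0.5565) = 1685.2 kip·in = 1685.2/12 = 140.43 kip·ft.

M_n ≈ 140 kip·ft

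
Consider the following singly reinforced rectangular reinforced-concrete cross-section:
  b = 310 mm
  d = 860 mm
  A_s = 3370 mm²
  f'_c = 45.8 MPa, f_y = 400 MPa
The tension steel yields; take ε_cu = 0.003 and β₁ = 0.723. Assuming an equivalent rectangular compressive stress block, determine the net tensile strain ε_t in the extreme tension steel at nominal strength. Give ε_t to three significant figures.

ε_t ≈ 0.0137

a = A_s f_y/(0.85 f'_c b) = 111.70 mm.
β₁ = 0.723, so c = a/β₁ = 111.70/0.723 = 154.50 mm.
From the linear strain diagram with ε_cu = 0.003: ε_t = 0.003 (d − c)/c = 0.003 × (860 − 154.50)/154.50 = 0.0137.
Since ε_t ≥ 0.005, the section is tension-controlled.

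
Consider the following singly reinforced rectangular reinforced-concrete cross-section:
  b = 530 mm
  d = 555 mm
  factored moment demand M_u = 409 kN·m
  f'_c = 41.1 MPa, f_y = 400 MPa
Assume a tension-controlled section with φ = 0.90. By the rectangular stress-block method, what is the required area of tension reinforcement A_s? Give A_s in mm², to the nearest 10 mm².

A_s ≈ 2140 mm²

M_n = M_u/φ = 409/0.90 = 454.444 kN·m.
With M_n = 0.85 f'_c a b (d − a/2), solve the quadratic for a:
a = d − √(d² − 2M_n/(0.85 f'_c b)) = 555 − √(555² − 2 × 454.444×10⁶/(0.85 × 41.1 × 530)) = 46.14 mm.
A_s = 0.85 f'_c a b / f_y = 0.85 × 41.1 × 46.14 × 530 / 400 = 2135.8 mm².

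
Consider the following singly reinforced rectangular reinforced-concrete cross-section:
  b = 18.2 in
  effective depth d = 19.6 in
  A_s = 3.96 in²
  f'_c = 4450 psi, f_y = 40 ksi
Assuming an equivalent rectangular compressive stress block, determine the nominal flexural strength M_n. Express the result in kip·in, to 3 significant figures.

M_n ≈ 2920 kip·in

T = A_s f_y = 3.96 × 40 = 158.4 kips.
a = T/(0.85 f'_c b) = 158.4/(0.85 × 4.45 × 18.2) = 2.301 in.
M_n = T(d − a/2) = 158.4 × (19.6 − 1.1505) = 2922.4 kip·in.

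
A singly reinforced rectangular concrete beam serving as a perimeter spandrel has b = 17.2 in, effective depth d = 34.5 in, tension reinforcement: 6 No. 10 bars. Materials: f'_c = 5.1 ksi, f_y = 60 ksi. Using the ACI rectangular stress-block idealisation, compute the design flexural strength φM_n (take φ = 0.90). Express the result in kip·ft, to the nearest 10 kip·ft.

φM_n ≈ 1080 kip·ft

A_s = 6 × 1.27 = 7.62 in².
T = A_s f_y = 7.62 × 60 = 457.2 kips.
a = T/(0.85 f'_c b) = 457.2/(0.85 × 5.1 × 17.2) = 6.132 in.
M_n = T(d − a/2) = 457.2 × (34.5 − 3.066) = 14371.6 kip·in = 14371.6/12 = 1197.63 kip·ft.
φM_n = 0.90 × 1197.63 = 1077.87 kip·ft.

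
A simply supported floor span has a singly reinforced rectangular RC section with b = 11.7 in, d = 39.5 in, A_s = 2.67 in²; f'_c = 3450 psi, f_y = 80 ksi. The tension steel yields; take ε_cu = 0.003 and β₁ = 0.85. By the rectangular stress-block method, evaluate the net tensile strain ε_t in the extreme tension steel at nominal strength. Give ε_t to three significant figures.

ε_t ≈ 0.0132

a = A_s f_y/(0.85 f'_c b) = 6.226 in.
β₁ = 0.85, so c = a/β₁ = 6.226/0.85 = 7.325 in.
From the linear strain diagram with ε_cu = 0.003: ε_t = 0.003 (d − c)/c = 0.003 × (39.5 − 7.325)/7.325 = 0.0132.
Since ε_t ≥ 0.005, the section is tension-controlled.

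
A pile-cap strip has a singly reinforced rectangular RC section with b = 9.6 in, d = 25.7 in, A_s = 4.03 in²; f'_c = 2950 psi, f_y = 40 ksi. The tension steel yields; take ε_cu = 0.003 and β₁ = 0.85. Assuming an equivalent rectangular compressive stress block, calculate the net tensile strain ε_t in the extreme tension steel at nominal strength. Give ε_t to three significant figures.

ε_t ≈ 0.00679

a = A_s f_y/(0.85 f'_c b) = 6.697 in.
β₁ = 0.85, so c = a/β₁ = 6.697/0.85 = 7.879 in.
From the linear strain diagram with ε_cu = 0.003: ε_t = 0.003 (d − c)/c = 0.003 × (25.7 − 7.879)/7.879 = 0.00679.
Since ε_t ≥ 0.005, the section is tension-controlled.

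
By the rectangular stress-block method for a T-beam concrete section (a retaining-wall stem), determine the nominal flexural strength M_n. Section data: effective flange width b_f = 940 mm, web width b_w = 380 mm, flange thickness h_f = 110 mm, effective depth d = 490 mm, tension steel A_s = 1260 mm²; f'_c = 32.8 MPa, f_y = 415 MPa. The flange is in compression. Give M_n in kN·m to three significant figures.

M_n ≈ 251 kN·m

Tension: T = A_s f_y = 1260 × 415 = 522900 N.
Try a within the flange: a = T/(0.85 f'_c b_f) = 522900/(0.85 × 32.8 × 940) = 19.95 mm.
Since a = 19.95 ≤ h_f = 110 mm, the stress block lies entirely in the flange; analyse as a rectangular beam of width b_f.
M_n = T(d − a/2) = 522900 × (490 − 9.975) = 251.01 × 10⁶ N·mm.
M_n = 251.01 kN·m.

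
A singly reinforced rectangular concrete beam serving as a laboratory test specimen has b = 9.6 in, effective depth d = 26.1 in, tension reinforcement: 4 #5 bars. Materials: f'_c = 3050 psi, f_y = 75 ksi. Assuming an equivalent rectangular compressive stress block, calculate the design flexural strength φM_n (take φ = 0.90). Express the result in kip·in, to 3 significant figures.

φM_n ≈ 2030 kip·in

A_s = 4 × 0.31 = 1.24 in².
T = A_s f_y = 1.24 × 75 = 93 kips.
a = T/(0.85 f'_c b) = 93/(0.85 × 3.05 × 9.6) = 3.737 in.
M_n = T(d − a/2) = 93 × (26.1 − 1.8685) = 2253.5 kip·in.
φM_n = 0.90 × 2253.5 = 2028.2 kip·in.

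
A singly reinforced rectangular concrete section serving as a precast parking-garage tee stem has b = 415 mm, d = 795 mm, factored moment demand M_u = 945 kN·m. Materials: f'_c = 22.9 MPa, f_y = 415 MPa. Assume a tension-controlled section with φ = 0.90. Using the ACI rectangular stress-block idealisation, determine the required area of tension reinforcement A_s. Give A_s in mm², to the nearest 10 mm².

M_n = M_u/φ = 945/0.90 = 1050 kN·m.
With M_n = 0.85 f'_c a b (d − a/2), solve the quadratic for a:
a = d − √(d² − 2M_n/(0.85 f'_c b)) = 795 − √(795² − 2 × 1050×10⁶/(0.85 × 22.9 × 415)) = 185.03 mm.
A_s = 0.85 f'_c a b / f_y = 0.85 × 22.9 × 185.03 × 415 / 415 = 3601.6 mm².

A_s ≈ 3600 mm²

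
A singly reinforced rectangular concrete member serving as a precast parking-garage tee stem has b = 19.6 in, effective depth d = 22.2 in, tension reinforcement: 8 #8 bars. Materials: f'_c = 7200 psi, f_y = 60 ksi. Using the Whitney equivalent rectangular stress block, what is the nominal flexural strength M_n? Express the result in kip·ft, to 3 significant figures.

A_s = 8 × 0.79 = 6.32 in².
T = A_s f_y = 6.32 × 60 = 379.2 kips.
a = T/(0.85 f'_c b) = 379.2/(0.85 × 7.2 × 19.6) = 3.161 in.
M_n = T(d − a/2) = 379.2 × (22.2 − 1.5805) = 7818.9 kip·in = 7818.9/12 = 651.58 kip·ft.

M_n ≈ 652 kip·ft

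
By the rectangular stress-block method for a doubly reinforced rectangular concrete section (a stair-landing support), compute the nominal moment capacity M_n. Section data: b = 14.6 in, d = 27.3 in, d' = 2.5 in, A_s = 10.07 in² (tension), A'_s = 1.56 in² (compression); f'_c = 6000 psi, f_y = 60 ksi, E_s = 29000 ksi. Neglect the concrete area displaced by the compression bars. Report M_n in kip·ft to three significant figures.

M_n ≈ 1210 kip·ft

Assume both steels yield.
a = (A_s − A'_s) f_y/(0.85 f'_c b) = (10.07 − 1.56) × 60/(0.85 × 6 × 14.6) = 6.857 in.
c = a/β₁ = 6.857/0.75 = 9.143 in; ε'_s = 0.003(c − d')/c = 0.0022 ≥ ε_y = 0.0021, so the compression steel yields.
M_n = (A_s − A'_s) f_y (d − a/2) + A'_s f_y (d − d') = 510.6 × (27.3 − 3.4285) + 93.6 × (27.3 − 2.5) = 12188.8 + 2321.3 = 14510.1 kip·in = 14510.1/12 = 1209.18 kip·ft.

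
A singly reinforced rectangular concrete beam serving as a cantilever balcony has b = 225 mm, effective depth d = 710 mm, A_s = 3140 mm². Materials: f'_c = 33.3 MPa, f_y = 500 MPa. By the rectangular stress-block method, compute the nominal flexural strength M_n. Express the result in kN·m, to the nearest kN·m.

T = A_s f_y = 3140 × 500 = 1570000 N = 1570 kN.
From C = T: a = T/(0.85 f'_c b) = 1570000/(0.85 × 33.3 × 225) = 246.52 mm.
M_n = T(d − a/2) = 1570 kN × (710 − 123.26) mm = 921.18 kN·m.

M_n ≈ 921 kN·m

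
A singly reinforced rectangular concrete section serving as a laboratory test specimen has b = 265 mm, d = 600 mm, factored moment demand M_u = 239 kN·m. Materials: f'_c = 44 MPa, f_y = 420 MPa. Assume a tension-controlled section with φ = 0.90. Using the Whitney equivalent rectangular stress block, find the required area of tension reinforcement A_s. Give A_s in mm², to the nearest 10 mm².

M_n = M_u/φ = 239/0.90 = 265.556 kN·m.
With M_n = 0.85 f'_c a b (d − a/2), solve the quadratic for a:
a = d − √(d² − 2M_n/(0.85 f'_c b)) = 600 − √(600² − 2 × 265.556×10⁶/(0.85 × 44 × 265)) = 46.46 mm.
A_s = 0.85 f'_c a b / f_y = 0.85 × 44 × 46.46 × 265 / 420 = 1096.3 mm².

A_s ≈ 1100 mm²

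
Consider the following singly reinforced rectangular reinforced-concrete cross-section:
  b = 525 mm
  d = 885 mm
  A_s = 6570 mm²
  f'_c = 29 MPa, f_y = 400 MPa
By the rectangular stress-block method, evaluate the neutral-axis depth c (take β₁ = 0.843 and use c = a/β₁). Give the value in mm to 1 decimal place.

T = A_s f_y = 6570 × 400 = 2628000 N = 2628 kN.
Setting C = 0.85 f'_c a b equal to T: a = 2628000/(0.85 × 29 × 525) = 203.072 mm.
With β₁ = 0.843, c = a/β₁ = 203.072/0.843 = 240.9 mm.

c ≈ 240.9 mm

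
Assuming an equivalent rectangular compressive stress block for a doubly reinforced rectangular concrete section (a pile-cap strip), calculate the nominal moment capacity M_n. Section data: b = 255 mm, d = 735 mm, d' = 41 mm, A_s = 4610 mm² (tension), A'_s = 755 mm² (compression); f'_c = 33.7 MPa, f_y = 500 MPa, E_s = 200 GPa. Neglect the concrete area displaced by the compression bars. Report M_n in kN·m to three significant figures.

Assume both tension and compression steel yield.
Net tension couple steel: A_s − A'_s = 3855 mm².
a = (A_s − A'_s) f_y / (0.85 f'_c b) = 1927500/(0.85 × 33.7 × 255) = 263.88 mm.
c = a/β₁ = 263.88/0.809 = 326.18 mm; ε'_s = 0.003(c − d')/c = 0.0026 ≥ f_y/E_s = 0.0025, so compression steel does yield.
M_n = (A_s − A'_s) f_y (d − a/2) + A'_s f_y (d − d') = [1927500 × (735 − 131.94) + 377500 × (735 − 41)] × 10⁻⁶ = 1162.40 + 261.99 = 1424.39 kN·m.

M_n ≈ 1420 kN·m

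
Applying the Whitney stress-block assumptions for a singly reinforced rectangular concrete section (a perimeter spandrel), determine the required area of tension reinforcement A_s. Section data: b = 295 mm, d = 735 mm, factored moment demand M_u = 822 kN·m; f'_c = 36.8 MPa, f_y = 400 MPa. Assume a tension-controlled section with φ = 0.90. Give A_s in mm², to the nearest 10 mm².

M_n = M_u/φ = 822/0.90 = 913.333 kN·m.
With M_n = 0.85 f'_c a b (d − a/2), solve the quadratic for a:
a = d − √(d² − 2M_n/(0.85 f'_c b)) = 735 − √(735² − 2 × 913.333×10⁶/(0.85 × 36.8 × 295)) = 149.96 mm.
A_s = 0.85 f'_c a b / f_y = 0.85 × 36.8 × 149.96 × 295 / 400 = 3459.4 mm².

A_s ≈ 3460 mm²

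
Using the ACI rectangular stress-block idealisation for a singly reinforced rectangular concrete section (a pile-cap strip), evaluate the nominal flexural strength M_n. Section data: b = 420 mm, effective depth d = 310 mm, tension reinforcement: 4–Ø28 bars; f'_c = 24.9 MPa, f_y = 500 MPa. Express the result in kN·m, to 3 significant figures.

A_s = 4 × 616 = 2464 mm².
T = A_s f_y = 2464 × 500 = 1232000 N = 1232 kN.
From C = T: a = T/(0.85 f'_c b) = 1232000/(0.85 × 24.9 × 420) = 138.59 mm.
M_n = T(d − a/2) = 1232 kN × (310 − 69.295) mm = 296.55 kN·m.

M_n ≈ 297 kN·m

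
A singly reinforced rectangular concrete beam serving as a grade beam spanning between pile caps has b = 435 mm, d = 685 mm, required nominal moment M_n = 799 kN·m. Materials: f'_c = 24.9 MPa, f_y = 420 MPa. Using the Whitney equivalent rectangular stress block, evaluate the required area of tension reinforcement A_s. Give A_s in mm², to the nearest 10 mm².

With M_n = 0.85 f'_c a b (d − a/2), solve the quadratic for a:
a = d − √(d² − 2M_n/(0.85 f'_c b)) = 685 − √(685² − 2 × 799×10⁶/(0.85 × 24.9 × 435)) = 141.26 mm.
A_s = 0.85 f'_c a b / f_y = 0.85 × 24.9 × 141.26 × 435 / 420 = 3096.5 mm².

A_s ≈ 3100 mm²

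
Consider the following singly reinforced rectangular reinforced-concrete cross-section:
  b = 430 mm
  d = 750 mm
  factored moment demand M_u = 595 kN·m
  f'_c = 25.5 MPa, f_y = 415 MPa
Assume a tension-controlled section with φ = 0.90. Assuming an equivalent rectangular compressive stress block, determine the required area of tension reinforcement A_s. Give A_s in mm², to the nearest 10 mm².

M_n = M_u/φ = 595/0.90 = 661.111 kN·m.
With M_n = 0.85 f'_c a b (d − a/2), solve the quadratic for a:
a = d − √(d² − 2M_n/(0.85 f'_c b)) = 750 − √(750² − 2 × 661.111×10⁶/(0.85 × 25.5 × 430)) = 101.44 mm.
A_s = 0.85 f'_c a b / f_y = 0.85 × 25.5 × 101.44 × 430 / 415 = 2278.2 mm².

A_s ≈ 2280 mm²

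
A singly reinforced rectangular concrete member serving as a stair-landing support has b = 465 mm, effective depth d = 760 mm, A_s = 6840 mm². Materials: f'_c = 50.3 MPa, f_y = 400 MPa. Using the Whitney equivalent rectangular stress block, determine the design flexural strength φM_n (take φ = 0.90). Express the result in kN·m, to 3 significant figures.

T = A_s f_y = 6840 × 400 = 2736000 N = 2736 kN.
From C = T: a = T/(0.85 f'_c b) = 2736000/(0.85 × 50.3 × 465) = 137.62 mm.
M_n = T(d − a/2) = 2736 kN × (760 − 68.81) mm = 1891.10 kN·m.
φM_n = 0.90 × 1891.10 = 1701.99 kN·m.

φM_n ≈ 1700 kN·m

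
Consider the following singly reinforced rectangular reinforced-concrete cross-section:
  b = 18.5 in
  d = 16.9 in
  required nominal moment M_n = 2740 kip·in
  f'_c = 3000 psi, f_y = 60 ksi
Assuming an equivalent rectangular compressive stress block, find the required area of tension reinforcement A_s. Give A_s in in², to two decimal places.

From M_n = 0.85 f'_c a b (d − a/2):
a = d − √(d² − 2M_n/(0.85 f'_c b)) = 16.9 − √(16.9² − 2 × 2740/(0.85 × 3 × 18.5)) = 3.883 in.
A_s = 0.85 f'_c a b / f_y = 0.85 × 3 × 3.883 × 18.5 / 60 = 3.053 in².

A_s ≈ 3.05 in²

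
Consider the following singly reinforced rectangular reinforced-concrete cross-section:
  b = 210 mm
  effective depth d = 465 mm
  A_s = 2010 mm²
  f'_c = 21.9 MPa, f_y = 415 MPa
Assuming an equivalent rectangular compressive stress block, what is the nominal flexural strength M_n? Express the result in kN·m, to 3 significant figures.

T = A_s f_y = 2010 × 415 = 834150 N = 834.15 kN.
From C = T: a = T/(0.85 f'_c b) = 834150/(0.85 × 21.9 × 210) = 213.38 mm.
M_n = T(d − a/2) = 834.15 kN × (465 − 106.69) mm = 298.88 kN·m.

M_n ≈ 299 kN·m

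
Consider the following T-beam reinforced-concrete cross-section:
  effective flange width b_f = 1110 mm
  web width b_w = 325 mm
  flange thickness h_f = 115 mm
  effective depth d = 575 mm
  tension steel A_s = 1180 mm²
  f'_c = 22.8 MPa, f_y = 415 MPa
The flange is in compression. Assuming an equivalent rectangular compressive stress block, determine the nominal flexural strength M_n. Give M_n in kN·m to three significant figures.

Tension: T = A_s f_y = 1180 × 415 = 489700 N.
Try a within the flange: a = T/(0.85 f'_c b_f) = 489700/(0.85 × 22.8 × 1110) = 22.76 mm.
Since a = 22.76 ≤ h_f = 115 mm, the stress block lies entirely in the flange; analyse as a rectangular beam of width b_f.
M_n = T(d − a/2) = 489700 × (575 − 11.38) = 276.00 × 10⁶ N·mm.
M_n = 276.00 kN·m.

M_n ≈ 276 kN·m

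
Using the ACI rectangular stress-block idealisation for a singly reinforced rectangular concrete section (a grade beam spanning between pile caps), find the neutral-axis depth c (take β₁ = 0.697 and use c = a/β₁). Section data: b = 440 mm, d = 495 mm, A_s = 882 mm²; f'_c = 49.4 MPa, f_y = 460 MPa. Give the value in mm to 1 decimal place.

c ≈ 31.5 mm

T = A_s f_y = 882 × 460 = 405720 N = 405.72 kN.
Setting C = 0.85 f'_c a b equal to T: a = 405720/(0.85 × 49.4 × 440) = 21.960 mm.
With β₁ = 0.697, c = a/β₁ = 21.960/0.697 = 31.5 mm.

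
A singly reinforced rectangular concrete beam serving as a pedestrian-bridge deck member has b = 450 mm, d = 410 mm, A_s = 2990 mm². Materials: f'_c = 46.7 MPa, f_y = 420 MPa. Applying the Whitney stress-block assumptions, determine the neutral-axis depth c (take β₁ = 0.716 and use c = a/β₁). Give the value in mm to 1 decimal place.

T = A_s f_y = 2990 × 420 = 1255800 N = 1255.8 kN.
Setting C = 0.85 f'_c a b equal to T: a = 1255800/(0.85 × 46.7 × 450) = 70.303 mm.
With β₁ = 0.716, c = a/β₁ = 70.303/0.716 = 98.2 mm.

c ≈ 98.2 mm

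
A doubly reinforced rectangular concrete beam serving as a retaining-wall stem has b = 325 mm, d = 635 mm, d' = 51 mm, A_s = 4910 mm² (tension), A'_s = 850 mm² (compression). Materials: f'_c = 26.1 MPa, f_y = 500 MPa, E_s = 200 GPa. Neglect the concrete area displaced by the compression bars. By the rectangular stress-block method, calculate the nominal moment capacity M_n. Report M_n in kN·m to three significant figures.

Assume both tension and compression steel yield.
Net tension couple steel: A_s − A'_s = 4060 mm².
a = (A_s − A'_s) f_y / (0.85 f'_c b) = 2030000/(0.85 × 26.1 × 325) = 281.55 mm.
c = a/β₁ = 281.55/0.85 = 331.24 mm; ε'_s = 0.003(c − d')/c = 0.0025 ≥ f_y/E_s = 0.0025, so compression steel does yield.
M_n = (A_s − A'_s) f_y (d − a/2) + A'_s f_y (d − d') = [2030000 × (635 − 140.775) + 425000 × (635 − 51)] × 10⁻⁶ = 1003.28 + 248.20 = 1251.48 kN·m.

M_n ≈ 1250 kN·m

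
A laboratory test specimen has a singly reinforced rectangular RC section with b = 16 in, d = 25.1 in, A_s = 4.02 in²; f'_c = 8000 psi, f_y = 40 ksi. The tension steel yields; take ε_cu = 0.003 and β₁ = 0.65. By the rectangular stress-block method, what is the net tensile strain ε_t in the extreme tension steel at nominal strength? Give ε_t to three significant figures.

a = A_s f_y/(0.85 f'_c b) = 1.478 in.
β₁ = 0.65, so c = a/β₁ = 1.478/0.65 = 2.274 in.
From the linear strain diagram with ε_cu = 0.003: ε_t = 0.003 (d − c)/c = 0.003 × (25.1 − 2.274)/2.274 = 0.0301.
Since ε_t ≥ 0.005, the section is tension-controlled.

ε_t ≈ 0.0301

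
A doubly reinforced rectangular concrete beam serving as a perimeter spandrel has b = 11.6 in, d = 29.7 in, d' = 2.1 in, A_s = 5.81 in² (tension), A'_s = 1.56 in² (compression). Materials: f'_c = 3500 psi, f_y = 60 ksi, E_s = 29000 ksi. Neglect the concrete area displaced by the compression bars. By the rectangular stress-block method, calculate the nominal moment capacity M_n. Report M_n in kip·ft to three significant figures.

Assume both steels yield.
a = (A_s − A'_s) f_y/(0.85 f'_c b) = (5.81 − 1.56) × 60/(0.85 × 3.5 × 11.6) = 7.389 in.
c = a/β₁ = 7.389/0.85 = 8.693 in; ε'_s = 0.003(c − d')/c = 0.0023 ≥ ε_y = 0.0021, so the compression steel yields.
M_n = (A_s − A'_s) f_y (d − a/2) + A'_s f_y (d − d') = 255 × (29.7 − 3.6945) + 93.6 × (29.7 − 2.1) = 6631.4 + 2583.4 = 9214.8 kip·in = 9214.8/12 = 767.90 kip·ft.

M_n ≈ 768 kip·ft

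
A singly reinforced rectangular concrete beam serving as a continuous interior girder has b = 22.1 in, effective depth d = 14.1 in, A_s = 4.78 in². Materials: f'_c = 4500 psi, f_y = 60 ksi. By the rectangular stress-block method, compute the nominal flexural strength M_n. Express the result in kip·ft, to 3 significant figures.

T = A_s f_y = 4.78 × 60 = 286.8 kips.
a = T/(0.85 f'_c b) = 286.8/(0.85 × 4.5 × 22.1) = 3.393 in.
M_n = T(d − a/2) = 286.8 × (14.1 − 1.6965) = 3557.3 kip·in = 3557.3/12 = 296.44 kip·ft.

M_n ≈ 296 kip·ft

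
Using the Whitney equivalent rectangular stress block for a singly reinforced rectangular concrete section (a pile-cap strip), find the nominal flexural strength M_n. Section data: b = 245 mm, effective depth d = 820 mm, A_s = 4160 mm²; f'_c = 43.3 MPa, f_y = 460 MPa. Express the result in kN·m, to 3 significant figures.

T = A_s f_y = 4160 × 460 = 1913600 N = 1913.6 kN.
From C = T: a = T/(0.85 f'_c b) = 1913600/(0.85 × 43.3 × 245) = 212.22 mm.
M_n = T(d − a/2) = 1913.6 kN × (820 − 106.11) mm = 1366.10 kN·m.

M_n ≈ 1370 kN·m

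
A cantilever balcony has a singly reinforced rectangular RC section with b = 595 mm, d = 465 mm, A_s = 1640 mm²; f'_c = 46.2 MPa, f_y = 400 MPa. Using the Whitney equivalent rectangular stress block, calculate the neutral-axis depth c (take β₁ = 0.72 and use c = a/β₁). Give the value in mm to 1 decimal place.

T = A_s f_y = 1640 × 400 = 656000 N = 656 kN.
Setting C = 0.85 f'_c a b equal to T: a = 656000/(0.85 × 46.2 × 595) = 28.075 mm.
With β₁ = 0.72, c = a/β₁ = 28.075/0.72 = 39.0 mm.

c ≈ 39.0 mm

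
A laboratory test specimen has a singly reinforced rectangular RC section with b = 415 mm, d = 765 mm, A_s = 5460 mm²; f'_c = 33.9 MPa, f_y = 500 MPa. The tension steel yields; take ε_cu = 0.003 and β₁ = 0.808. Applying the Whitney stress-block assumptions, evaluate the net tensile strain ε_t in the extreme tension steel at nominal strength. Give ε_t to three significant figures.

a = A_s f_y/(0.85 f'_c b) = 228.29 mm.
β₁ = 0.808, so c = a/β₁ = 228.29/0.808 = 282.54 mm.
From the linear strain diagram with ε_cu = 0.003: ε_t = 0.003 (d − c)/c = 0.003 × (765 − 282.54)/282.54 = 0.00512.
Since ε_t ≥ 0.005, the section is tension-controlled.

ε_t ≈ 0.00512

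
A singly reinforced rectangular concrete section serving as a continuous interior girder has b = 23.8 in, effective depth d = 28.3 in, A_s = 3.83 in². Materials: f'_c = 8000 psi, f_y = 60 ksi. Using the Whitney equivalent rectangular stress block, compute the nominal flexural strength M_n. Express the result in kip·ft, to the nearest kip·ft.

M_n ≈ 528 kip·ft

T = A_s f_y = 3.83 × 60 = 229.8 kips.
a = T/(0.85 f'_c b) = 229.8/(0.85 × 8 × 23.8) = 1.420 in.
M_n = T(d − a/2) = 229.8 × (28.3 − 0.71) = 6340.2 kip·in = 6340.2/12 = 528.35 kip·ft.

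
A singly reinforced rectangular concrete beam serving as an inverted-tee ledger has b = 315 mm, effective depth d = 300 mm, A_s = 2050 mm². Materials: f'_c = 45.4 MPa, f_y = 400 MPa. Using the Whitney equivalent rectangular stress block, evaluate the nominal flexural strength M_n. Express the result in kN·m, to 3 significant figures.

T = A_s f_y = 2050 × 400 = 820000 N = 820 kN.
From C = T: a = T/(0.85 f'_c b) = 820000/(0.85 × 45.4 × 315) = 67.46 mm.
M_n = T(d − a/2) = 820 kN × (300 − 33.73) mm = 218.34 kN·m.

M_n ≈ 218 kN·m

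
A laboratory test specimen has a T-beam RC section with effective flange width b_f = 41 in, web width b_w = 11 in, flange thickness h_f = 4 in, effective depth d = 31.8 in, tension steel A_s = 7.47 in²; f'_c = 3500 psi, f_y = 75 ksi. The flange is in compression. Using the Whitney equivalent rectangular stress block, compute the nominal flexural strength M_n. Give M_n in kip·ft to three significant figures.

Tension: T = A_s f_y = 7.47 × 75 = 560.25 kips.
Try a within the flange: a = T/(0.85 f'_c b_f) = 560.25/(0.85 × 3.5 × 41) = 4.593 in.
a = 4.593 > h_f = 4 in: the block extends into the web. Split into flange-overhang and web parts.
C_f = 0.85 f'_c (b_f − b_w) h_f = 0.85 × 3.5 × (41 − 11) × 4 = 357.0 kips.
Remaining web compression depth: a_w = (T − C_f)/(0.85 f'_c b_w) = (560.25 − 357.0)/(0.85 × 3.5 × 11) = 6.211 in.
M_n = C_f(d − h_f/2) + (T − C_f)(d − a_w/2) = 357.0 × (31.8 − 2) + 203.25 × (31.8 − 3.1055) = 10638.6 + 5832.2 = 16470.8 kip·in.
M_n = 16470.8/12 = 1372.57 kip·ft.

M_n ≈ 1370 kip·ft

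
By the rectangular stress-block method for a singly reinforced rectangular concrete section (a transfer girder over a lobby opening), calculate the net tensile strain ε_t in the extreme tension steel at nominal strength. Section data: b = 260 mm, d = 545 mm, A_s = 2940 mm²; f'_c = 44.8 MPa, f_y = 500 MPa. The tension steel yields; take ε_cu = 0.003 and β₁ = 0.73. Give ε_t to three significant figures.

ε_t ≈ 0.00504

a = A_s f_y/(0.85 f'_c b) = 148.47 mm.
β₁ = 0.73, so c = a/β₁ = 148.47/0.73 = 203.38 mm.
From the linear strain diagram with ε_cu = 0.003: ε_t = 0.003 (d − c)/c = 0.003 × (545 − 203.38)/203.38 = 0.00504.
Since ε_t ≥ 0.005, the section is tension-controlled.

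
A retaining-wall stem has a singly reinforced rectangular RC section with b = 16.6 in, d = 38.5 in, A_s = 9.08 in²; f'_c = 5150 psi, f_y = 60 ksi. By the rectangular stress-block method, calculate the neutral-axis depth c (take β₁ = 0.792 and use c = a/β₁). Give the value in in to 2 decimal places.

T = A_s f_y = 9.08 × 60 = 544.8 kips.
a = T/(0.85 f'_c b) = 544.8/(0.85 × 5.15 × 16.6) = 7.4973 in.
With β₁ = 0.792, c = a/β₁ = 7.4973/0.792 = 9.47 in.

c ≈ 9.47 in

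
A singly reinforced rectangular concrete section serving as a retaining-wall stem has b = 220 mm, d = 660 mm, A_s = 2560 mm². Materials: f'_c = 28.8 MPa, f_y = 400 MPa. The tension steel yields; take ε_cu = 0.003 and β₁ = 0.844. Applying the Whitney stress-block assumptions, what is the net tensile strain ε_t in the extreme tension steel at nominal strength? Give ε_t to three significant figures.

ε_t ≈ 0.00579

a = A_s f_y/(0.85 f'_c b) = 190.14 mm.
β₁ = 0.844, so c = a/β₁ = 190.14/0.844 = 225.28 mm.
From the linear strain diagram with ε_cu = 0.003: ε_t = 0.003 (d − c)/c = 0.003 × (660 − 225.28)/225.28 = 0.00579.
Since ε_t ≥ 0.005, the section is tension-controlled.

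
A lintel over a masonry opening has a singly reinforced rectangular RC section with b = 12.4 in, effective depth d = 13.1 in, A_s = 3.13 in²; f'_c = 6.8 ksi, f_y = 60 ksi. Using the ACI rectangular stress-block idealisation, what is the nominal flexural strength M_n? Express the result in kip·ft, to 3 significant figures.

M_n ≈ 185 kip·ft

T = A_s f_y = 3.13 × 60 = 187.8 kips.
a = T/(0.85 f'_c b) = 187.8/(0.85 × 6.8 × 12.4) = 2.620 in.
M_n = T(d − a/2) = 187.8 × (13.1 − 1.31) = 2214.2 kip·in = 2214.2/12 = 184.52 kip·ft.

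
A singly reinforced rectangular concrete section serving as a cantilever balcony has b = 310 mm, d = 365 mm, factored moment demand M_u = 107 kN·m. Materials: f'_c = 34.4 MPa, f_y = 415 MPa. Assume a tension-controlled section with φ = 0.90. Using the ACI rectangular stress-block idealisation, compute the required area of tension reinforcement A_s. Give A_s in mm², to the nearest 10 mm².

M_n = M_u/φ = 107/0.90 = 118.889 kN·m.
With M_n = 0.85 f'_c a b (d − a/2), solve the quadratic for a:
a = d − √(d² − 2M_n/(0.85 f'_c b)) = 365 − √(365² − 2 × 118.889×10⁶/(0.85 × 34.4 × 310)) = 37.90 mm.
A_s = 0.85 f'_c a b / f_y = 0.85 × 34.4 × 37.90 × 310 / 415 = 827.8 mm².

A_s ≈ 830 mm²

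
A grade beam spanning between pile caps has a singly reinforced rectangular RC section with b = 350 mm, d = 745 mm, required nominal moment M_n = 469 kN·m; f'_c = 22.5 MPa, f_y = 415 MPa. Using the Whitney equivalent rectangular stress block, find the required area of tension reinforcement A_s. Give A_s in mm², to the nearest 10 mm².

A_s ≈ 1630 mm²

With M_n = 0.85 f'_c a b (d − a/2), solve the quadratic for a:
a = d − √(d² − 2M_n/(0.85 f'_c b)) = 745 − √(745² − 2 × 469×10⁶/(0.85 × 22.5 × 350)) = 100.88 mm.
A_s = 0.85 f'_c a b / f_y = 0.85 × 22.5 × 100.88 × 350 / 415 = 1627.1 mm².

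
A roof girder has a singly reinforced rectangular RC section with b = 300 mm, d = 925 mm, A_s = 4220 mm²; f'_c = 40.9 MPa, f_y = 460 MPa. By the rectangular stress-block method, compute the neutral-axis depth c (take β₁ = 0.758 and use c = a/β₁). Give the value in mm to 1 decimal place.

c ≈ 245.5 mm

T = A_s f_y = 4220 × 460 = 1941200 N = 1941.2 kN.
Setting C = 0.85 f'_c a b equal to T: a = 1941200/(0.85 × 40.9 × 300) = 186.126 mm.
With β₁ = 0.758, c = a/β₁ = 186.126/0.758 = 245.5 mm.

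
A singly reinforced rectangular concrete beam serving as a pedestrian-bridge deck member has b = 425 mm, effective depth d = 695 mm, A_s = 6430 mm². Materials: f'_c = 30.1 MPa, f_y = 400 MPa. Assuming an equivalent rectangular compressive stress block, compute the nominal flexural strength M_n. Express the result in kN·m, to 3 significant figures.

T = A_s f_y = 6430 × 400 = 2572000 N = 2572 kN.
From C = T: a = T/(0.85 f'_c b) = 2572000/(0.85 × 30.1 × 425) = 236.54 mm.
M_n = T(d − a/2) = 2572 kN × (695 − 118.27) mm = 1483.35 kN·m.

M_n ≈ 1480 kN·m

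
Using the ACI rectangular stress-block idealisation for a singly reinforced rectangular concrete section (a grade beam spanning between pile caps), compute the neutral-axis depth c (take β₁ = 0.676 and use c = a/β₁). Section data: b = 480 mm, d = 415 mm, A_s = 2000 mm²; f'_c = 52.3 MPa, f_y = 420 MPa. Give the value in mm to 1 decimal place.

T = A_s f_y = 2000 × 420 = 840000 N = 840 kN.
Setting C = 0.85 f'_c a b equal to T: a = 840000/(0.85 × 52.3 × 480) = 39.366 mm.
With β₁ = 0.676, c = a/β₁ = 39.366/0.676 = 58.2 mm.

c ≈ 58.2 mm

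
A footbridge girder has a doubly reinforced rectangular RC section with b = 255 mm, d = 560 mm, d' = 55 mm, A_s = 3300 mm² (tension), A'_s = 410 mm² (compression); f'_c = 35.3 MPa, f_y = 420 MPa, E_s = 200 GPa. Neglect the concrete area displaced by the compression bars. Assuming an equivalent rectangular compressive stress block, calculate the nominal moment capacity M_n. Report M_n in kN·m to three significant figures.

Assume both tension and compression steel yield.
Net tension couple steel: A_s − A'_s = 2890 mm².
a = (A_s − A'_s) f_y / (0.85 f'_c b) = 1213800/(0.85 × 35.3 × 255) = 158.64 mm.
c = a/β₁ = 158.64/0.798 = 198.80 mm; ε'_s = 0.003(c − d')/c = 0.0022 ≥ f_y/E_s = 0.0021, so compression steel does yield.
M_n = (A_s − A'_s) f_y (d − a/2) + A'_s f_y (d − d') = [1213800 × (560 − 79.32) + 172200 × (560 − 55)] × 10⁻⁶ = 583.45 + 86.96 = 670.41 kN·m.

M_n ≈ 670 kN·m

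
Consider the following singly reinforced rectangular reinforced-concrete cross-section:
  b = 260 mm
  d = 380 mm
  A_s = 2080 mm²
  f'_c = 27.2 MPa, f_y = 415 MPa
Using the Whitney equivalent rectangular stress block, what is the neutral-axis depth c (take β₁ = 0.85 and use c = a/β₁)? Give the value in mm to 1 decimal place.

c ≈ 168.9 mm

T = A_s f_y = 2080 × 415 = 863200 N = 863.2 kN.
Setting C = 0.85 f'_c a b equal to T: a = 863200/(0.85 × 27.2 × 260) = 143.599 mm.
With β₁ = 0.85, c = a/β₁ = 143.599/0.85 = 168.9 mm.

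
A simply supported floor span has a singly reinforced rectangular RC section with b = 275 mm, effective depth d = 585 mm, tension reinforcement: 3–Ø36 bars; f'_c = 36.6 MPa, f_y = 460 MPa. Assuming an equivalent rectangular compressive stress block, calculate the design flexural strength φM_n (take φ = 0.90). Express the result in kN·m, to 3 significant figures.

φM_n ≈ 636 kN·m

A_s = 3 × 1018 = 3054 mm².
T = A_s f_y = 3054 × 460 = 1404840 N = 1404.84 kN.
From C = T: a = T/(0.85 f'_c b) = 1404840/(0.85 × 36.6 × 275) = 164.21 mm.
M_n = T(d − a/2) = 1404.84 kN × (585 − 82.105) mm = 706.49 kN·m.
φM_n = 0.90 × 706.49 = 635.84 kN·m.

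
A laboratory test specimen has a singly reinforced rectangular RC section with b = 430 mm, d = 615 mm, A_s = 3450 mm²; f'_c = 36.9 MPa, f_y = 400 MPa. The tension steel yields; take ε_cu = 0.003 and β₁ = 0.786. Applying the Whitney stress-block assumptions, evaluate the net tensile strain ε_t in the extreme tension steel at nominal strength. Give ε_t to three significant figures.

ε_t ≈ 0.0112

a = A_s f_y/(0.85 f'_c b) = 102.32 mm.
β₁ = 0.786, so c = a/β₁ = 102.32/0.786 = 130.18 mm.
From the linear strain diagram with ε_cu = 0.003: ε_t = 0.003 (d − c)/c = 0.003 × (615 − 130.18)/130.18 = 0.0112.
Since ε_t ≥ 0.005, the section is tension-controlled.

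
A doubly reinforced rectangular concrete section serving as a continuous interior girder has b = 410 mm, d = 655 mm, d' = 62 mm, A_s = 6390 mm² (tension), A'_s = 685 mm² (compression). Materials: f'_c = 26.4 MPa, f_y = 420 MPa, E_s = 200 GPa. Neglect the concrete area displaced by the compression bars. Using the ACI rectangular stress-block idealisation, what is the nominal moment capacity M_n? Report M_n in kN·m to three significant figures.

M_n ≈ 1430 kN·m

Assume both tension and compression steel yield.
Net tension couple steel: A_s − A'_s = 5705 mm².
a = (A_s − A'_s) f_y / (0.85 f'_c b) = 2396100/(0.85 × 26.4 × 410) = 260.43 mm.
c = a/β₁ = 260.43/0.85 = 306.39 mm; ε'_s = 0.003(c − d')/c = 0.0024 ≥ f_y/E_s = 0.0021, so compression steel does yield.
M_n = (A_s − A'_s) f_y (d − a/2) + A'_s f_y (d − d') = [2396100 × (655 − 130.215) + 287700 × (655 − 62)] × 10⁻⁶ = 1257.44 + 170.61 = 1428.05 kN·m.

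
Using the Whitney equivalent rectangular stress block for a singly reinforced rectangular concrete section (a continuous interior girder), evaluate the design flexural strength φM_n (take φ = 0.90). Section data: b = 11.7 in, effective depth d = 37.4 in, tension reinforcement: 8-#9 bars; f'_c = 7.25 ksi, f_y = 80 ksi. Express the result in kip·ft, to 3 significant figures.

φM_n ≈ 1580 kip·ft

A_s = 8 × 1 = 8 in².
T = A_s f_y = 8 × 80 = 640 kips.
a = T/(0.85 f'_c b) = 640/(0.85 × 7.25 × 11.7) = 8.876 in.
M_n = T(d − a/2) = 640 × (37.4 − 4.438) = 21095.7 kip·in = 21095.7/12 = 1757.98 kip·ft.
φM_n = 0.90 × 1757.98 = 1582.18 kip·ft.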